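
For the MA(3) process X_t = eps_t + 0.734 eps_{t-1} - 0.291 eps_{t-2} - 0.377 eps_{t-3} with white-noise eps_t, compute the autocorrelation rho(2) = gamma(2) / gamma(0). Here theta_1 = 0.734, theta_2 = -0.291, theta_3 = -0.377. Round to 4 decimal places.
\rho(2) = -0.3216

For an MA(q) process with theta_0 = 1, the autocovariance is
  gamma(k) = sigma^2 * sum_{i=0..q-k} theta_i * theta_{i+k},
and rho(k) = gamma(k) / gamma(0). Sigma^2 cancels.
  numerator   = (1)*(-0.291) + (0.734)*(-0.377) = -0.567718.
  denominator = (1)^2 + (0.734)^2 + (-0.291)^2 + (-0.377)^2 = 1.765566.
  rho(2) = -0.567718 / 1.765566 = -0.3216.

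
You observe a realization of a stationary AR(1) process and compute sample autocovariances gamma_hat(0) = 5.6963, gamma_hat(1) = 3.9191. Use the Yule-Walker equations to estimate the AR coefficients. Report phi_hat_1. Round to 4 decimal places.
\hat\phi_{1} = 0.6880

The Yule-Walker equations for an AR(p) process read, in matrix form,
  Gamma_p phi = r_p,   with   (Gamma_p)_{ij} = gamma(|i - j|),
                       (r_p)_i = gamma(i),   i,j = 1..p.
Substitute the sample gammas (Toeplitz matrix and right-hand side of size 1):
  Gamma_p = [[5.6963]]
  r_p     = [3.9191]
With p = 1 this is the single equation gamma(0) phi_1 = gamma(1):
  phi_hat_1 = gamma(1) / gamma(0) = 3.9191 / 5.6963 = 0.6880.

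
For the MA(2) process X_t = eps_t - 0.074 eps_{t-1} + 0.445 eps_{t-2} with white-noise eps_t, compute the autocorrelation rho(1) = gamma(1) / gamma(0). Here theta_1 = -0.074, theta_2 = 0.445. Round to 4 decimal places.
\rho(1) = -0.0888

For an MA(q) process with theta_0 = 1, the autocovariance is
  gamma(k) = sigma^2 * sum_{i=0..q-k} theta_i * theta_{i+k},
and rho(k) = gamma(k) / gamma(0). Sigma^2 cancels.
  numerator   = (1)*(-0.074) + (-0.074)*(0.445) = -0.10693.
  denominator = (1)^2 + (-0.074)^2 + (0.445)^2 = 1.203501.
  rho(1) = -0.10693 / 1.203501 = -0.0888.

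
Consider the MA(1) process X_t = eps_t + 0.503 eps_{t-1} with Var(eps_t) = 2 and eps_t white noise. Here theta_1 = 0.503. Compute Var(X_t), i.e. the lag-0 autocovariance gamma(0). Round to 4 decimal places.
\gamma(0) = 2.5060

For an MA(q) process X_t = eps_t + sum_i theta_i eps_{t-i} with
Var(eps_t) = sigma^2, the variance is
  gamma(0) = sigma^2 * (1 + sum_i theta_i^2).
  sum_i theta_i^2 = (0.503)^2 = 0.253009.
  gamma(0) = 2 * (1 + 0.253009) = 2 * 1.253009 = 2.506018, which rounds to 2.5060.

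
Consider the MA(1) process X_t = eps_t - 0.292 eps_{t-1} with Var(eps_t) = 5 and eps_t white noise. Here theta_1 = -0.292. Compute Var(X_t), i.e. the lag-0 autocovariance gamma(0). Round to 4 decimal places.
\gamma(0) = 5.4263

For an MA(q) process X_t = eps_t + sum_i theta_i eps_{t-i} with
Var(eps_t) = sigma^2, the variance is
  gamma(0) = sigma^2 * (1 + sum_i theta_i^2).
  sum_i theta_i^2 = (-0.292)^2 = 0.085264.
  gamma(0) = 5 * (1 + 0.085264) = 5 * 1.085264 = 5.42632, which rounds to 5.4263.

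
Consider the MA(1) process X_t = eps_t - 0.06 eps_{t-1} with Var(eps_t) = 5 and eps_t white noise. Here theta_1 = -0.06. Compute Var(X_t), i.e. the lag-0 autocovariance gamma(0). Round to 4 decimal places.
\gamma(0) = 5.0180

For an MA(q) process X_t = eps_t + sum_i theta_i eps_{t-i} with
Var(eps_t) = sigma^2, the variance is
  gamma(0) = sigma^2 * (1 + sum_i theta_i^2).
  sum_i theta_i^2 = (-0.06)^2 = 0.0036.
  gamma(0) = 5 * (1 + 0.0036) = 5 * 1.0036 = 5.018, which rounds to 5.0180.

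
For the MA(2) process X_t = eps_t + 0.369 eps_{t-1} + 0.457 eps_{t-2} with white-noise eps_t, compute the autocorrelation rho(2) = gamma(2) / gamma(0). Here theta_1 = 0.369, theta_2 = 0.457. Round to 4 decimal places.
\rho(2) = 0.3398

For an MA(q) process with theta_0 = 1, the autocovariance is
  gamma(k) = sigma^2 * sum_{i=0..q-k} theta_i * theta_{i+k},
and rho(k) = gamma(k) / gamma(0). Sigma^2 cancels.
  numerator   = (1)*(0.457) = 0.457.
  denominator = (1)^2 + (0.369)^2 + (0.457)^2 = 1.34501.
  rho(2) = 0.457 / 1.34501 = 0.3398.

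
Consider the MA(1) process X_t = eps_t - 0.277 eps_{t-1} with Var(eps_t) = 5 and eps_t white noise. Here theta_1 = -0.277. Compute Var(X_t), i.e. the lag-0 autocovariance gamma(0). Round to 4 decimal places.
\gamma(0) = 5.3836

For an MA(q) process X_t = eps_t + sum_i theta_i eps_{t-i} with
Var(eps_t) = sigma^2, the variance is
  gamma(0) = sigma^2 * (1 + sum_i theta_i^2).
  sum_i theta_i^2 = (-0.277)^2 = 0.076729.
  gamma(0) = 5 * (1 + 0.076729) = 5 * 1.076729 = 5.383645, which rounds to 5.3836.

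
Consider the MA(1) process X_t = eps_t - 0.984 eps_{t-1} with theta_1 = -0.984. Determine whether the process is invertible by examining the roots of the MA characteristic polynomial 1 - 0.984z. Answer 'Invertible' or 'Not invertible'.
\text{Invertible}

The MA(q) characteristic polynomial is P(z) = 1 - 0.984z.
Invertibility requires all roots to lie outside the unit circle, i.e. |z| > 1 for every root.
This is linear in z: 1 + (-0.984) z = 0  =>  z = -1/(-0.984) = 1.01626,  |z| = 1.01626.
Moduli of all roots: 1.0163.
All moduli strictly greater than 1? Yes.
Verdict: Invertible.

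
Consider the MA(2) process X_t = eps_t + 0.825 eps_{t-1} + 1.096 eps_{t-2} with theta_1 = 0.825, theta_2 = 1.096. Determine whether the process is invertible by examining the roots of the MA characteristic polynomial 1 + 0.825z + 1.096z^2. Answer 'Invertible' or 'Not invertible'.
\text{Not invertible}

The MA(q) characteristic polynomial is P(z) = 1 + 0.825z + 1.096z^2.
Invertibility requires all roots to lie outside the unit circle, i.e. |z| > 1 for every root.
Set 1 + (0.825) z + (1.096) z^2 = 0, i.e. a z^2 + b z + c = 0 with a = 1.096, b = 0.825, c = 1.
Discriminant D = b^2 - 4ac = (0.825)^2 - 4*(1.096)*1 = 0.680625 - (4.384) = -3.703375.
D < 0, so the roots are the complex-conjugate pair z = (-b +/- i sqrt(-D)) / (2a) = -0.3764 +/- 0.8779i.
For a conjugate pair |z|^2 = z * conj(z) = (product of roots) = c/a = 1/(1.096) = 0.912409, so |z| = sqrt(0.912409) = 0.9552 for both roots.
Moduli of all roots: 0.9552, 0.9552.
All moduli strictly greater than 1? No.
Verdict: Not invertible.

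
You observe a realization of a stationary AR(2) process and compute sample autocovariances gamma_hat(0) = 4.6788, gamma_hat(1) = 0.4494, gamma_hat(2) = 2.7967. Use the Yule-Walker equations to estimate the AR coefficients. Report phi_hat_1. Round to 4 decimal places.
\hat\phi_{1} = 0.0390

The Yule-Walker equations for an AR(p) process read, in matrix form,
  Gamma_p phi = r_p,   with   (Gamma_p)_{ij} = gamma(|i - j|),
                       (r_p)_i = gamma(i),   i,j = 1..p.
Substitute the sample gammas (Toeplitz matrix and right-hand side of size 2):
  Gamma_p = [[4.6788, 0.4494], [0.4494, 4.6788]]
  r_p     = [0.4494, 2.7967]
Written out:
  4.6788 phi_1 + 0.4494 phi_2 = 0.4494
  0.4494 phi_1 + 4.6788 phi_2 = 2.7967
Solve by Cramer's rule:
  det = gamma(0)^2 - gamma(1)^2 = (4.6788)^2 - (0.4494)^2 = 21.89116944 - 0.20196036 = 21.68920908
  phi_hat_1 = [gamma(1) gamma(0) - gamma(1) gamma(2)] / det = [(0.4494)(4.6788) - (0.4494)(2.7967)] / 21.68920908 = 0.84581574 / 21.68920908 = 0.039
  phi_hat_2 = [gamma(0) gamma(2) - gamma(1)^2] / det = [(4.6788)(2.7967) - (0.4494)^2] / 21.68920908 = 12.8832396 / 21.68920908 = 0.594
So phi_hat = [0.0390, 0.5940].
Therefore phi_hat_1 = 0.0390.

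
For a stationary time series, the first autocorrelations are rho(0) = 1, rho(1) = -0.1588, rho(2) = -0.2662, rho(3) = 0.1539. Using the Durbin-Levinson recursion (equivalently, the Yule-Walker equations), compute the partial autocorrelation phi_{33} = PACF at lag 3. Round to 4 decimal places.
\phi_{33} = 0.0580

The PACF at lag k is phi_{kk}, the last component of the solution
to the Yule-Walker system G_k phi = r_k where
  (G_k)_{ij} = rho(|i - j|), (r_k)_i = rho(i), i,j = 1..k.
Equivalently, Durbin-Levinson gives phi_{kk} iteratively:
  phi_{11} = rho(1)
  phi_{kk} = [rho(k) - sum_{j=1..k-1} phi_{k-1,j} rho(k-j)]
            / [1 - sum_{j=1..k-1} phi_{k-1,j} rho(j)],
  phi_{k,j} = phi_{k-1,j} - phi_{kk} phi_{k-1,k-j},  j = 1..k-1.
Step k = 1:
  phi_11 = rho(1) = -0.1588.
Step k = 2:
  phi_22 = [rho(2) - phi_11 rho(1)] / [1 - phi_11 rho(1)] = [-0.2662 - (-0.1588)(-0.1588)] / [1 - (-0.1588)(-0.1588)]
         = -0.29141744 / 0.97478256 = -0.298956.
  Update: phi_21 = phi_11 - phi_22 phi_11 = -0.1588 - (-0.298956)(-0.1588) = -0.206274.
Step k = 3:
  phi_33 = [rho(3) - phi_21 rho(2) - phi_22 rho(1)] / [1 - phi_21 rho(1) - phi_22 rho(2)]
    numerator   = 0.1539 - (-0.206274)(-0.2662) - (-0.298956)(-0.1588) = 0.05151552
    denominator = 1 - (-0.206274)(-0.1588) - (-0.298956)(-0.2662) = 0.88766146
  phi_33 = 0.05151552 / 0.88766146 = 0.058.
Therefore phi_{33} = 0.0580.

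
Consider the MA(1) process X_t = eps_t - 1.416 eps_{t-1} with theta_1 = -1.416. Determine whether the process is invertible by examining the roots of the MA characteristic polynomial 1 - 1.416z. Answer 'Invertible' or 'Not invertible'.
\text{Not invertible}

The MA(q) characteristic polynomial is P(z) = 1 - 1.416z.
Invertibility requires all roots to lie outside the unit circle, i.e. |z| > 1 for every root.
This is linear in z: 1 + (-1.416) z = 0  =>  z = -1/(-1.416) = 0.706215,  |z| = 0.706215.
Moduli of all roots: 0.7062.
All moduli strictly greater than 1? No.
Verdict: Not invertible.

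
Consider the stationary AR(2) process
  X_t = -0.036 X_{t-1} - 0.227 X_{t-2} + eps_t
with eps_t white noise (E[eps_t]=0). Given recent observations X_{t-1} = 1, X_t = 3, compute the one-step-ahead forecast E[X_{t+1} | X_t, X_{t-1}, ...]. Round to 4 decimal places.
E[X_{t+1} \mid \mathcal F_t] = -0.3350

For an AR(p) model X_t = c + sum_i phi_i X_{t-i} + eps_t, the
one-step-ahead conditional mean is
  E[X_{t+1} | X_t, ...] = c + sum_i phi_i X_{t+1-i}.
Substitute known values:
  E[X_{t+1} | ...] = (-0.036) * (3) + (-0.227) * (1)
                   = -0.3350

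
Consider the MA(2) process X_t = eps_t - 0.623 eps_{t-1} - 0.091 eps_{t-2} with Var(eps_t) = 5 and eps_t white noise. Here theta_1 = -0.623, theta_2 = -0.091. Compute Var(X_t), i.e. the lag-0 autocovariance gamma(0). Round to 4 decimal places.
\gamma(0) = 6.9821

For an MA(q) process X_t = eps_t + sum_i theta_i eps_{t-i} with
Var(eps_t) = sigma^2, the variance is
  gamma(0) = sigma^2 * (1 + sum_i theta_i^2).
  sum_i theta_i^2 = (-0.623)^2 + (-0.091)^2 = 0.388129 + 0.008281 = 0.39641.
  gamma(0) = 5 * (1 + 0.39641) = 5 * 1.39641 = 6.98205, which rounds to 6.9821.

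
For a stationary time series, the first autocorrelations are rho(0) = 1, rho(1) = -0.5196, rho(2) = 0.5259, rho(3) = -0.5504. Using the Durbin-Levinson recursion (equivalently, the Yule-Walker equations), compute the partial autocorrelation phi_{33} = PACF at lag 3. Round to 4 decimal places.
\phi_{33} = -0.2980

The PACF at lag k is phi_{kk}, the last component of the solution
to the Yule-Walker system G_k phi = r_k where
  (G_k)_{ij} = rho(|i - j|), (r_k)_i = rho(i), i,j = 1..k.
Equivalently, Durbin-Levinson gives phi_{kk} iteratively:
  phi_{11} = rho(1)
  phi_{kk} = [rho(k) - sum_{j=1..k-1} phi_{k-1,j} rho(k-j)]
            / [1 - sum_{j=1..k-1} phi_{k-1,j} rho(j)],
  phi_{k,j} = phi_{k-1,j} - phi_{kk} phi_{k-1,k-j},  j = 1..k-1.
Step k = 1:
  phi_11 = rho(1) = -0.5196.
Step k = 2:
  phi_22 = [rho(2) - phi_11 rho(1)] / [1 - phi_11 rho(1)] = [0.5259 - (-0.5196)(-0.5196)] / [1 - (-0.5196)(-0.5196)]
         = 0.25591584 / 0.73001584 = 0.350562.
  Update: phi_21 = phi_11 - phi_22 phi_11 = -0.5196 - (0.350562)(-0.5196) = -0.337448.
Step k = 3:
  phi_33 = [rho(3) - phi_21 rho(2) - phi_22 rho(1)] / [1 - phi_21 rho(1) - phi_22 rho(2)]
    numerator   = -0.5504 - (-0.337448)(0.5259) - (0.350562)(-0.5196) = -0.19078408
    denominator = 1 - (-0.337448)(-0.5196) - (0.350562)(0.5259) = 0.64030146
  phi_33 = -0.19078408 / 0.64030146 = -0.298.
Therefore phi_{33} = -0.2980.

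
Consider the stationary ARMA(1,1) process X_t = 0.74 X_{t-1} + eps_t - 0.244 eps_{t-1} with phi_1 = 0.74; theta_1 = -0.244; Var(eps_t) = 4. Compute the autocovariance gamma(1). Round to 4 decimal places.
\gamma(1) = 3.5937

Multiply the model equation by X_{t-k} and take expectations. With theta_0 = psi_0 = 1 and psi_j the MA(infinity) weights, this gives
  gamma(k) - sum_i phi_i gamma(k-i) = c_k,
  c_k = sigma^2 * sum_{j=k..q} theta_j psi_{j-k}   (c_k = 0 for k > q),
using gamma(-m) = gamma(m).
psi-weights needed (psi_j = theta_j + sum_i phi_i psi_{j-i}):
  psi_1 = theta_1 + phi_1 = -0.244 + (0.74) = 0.496
Right-hand sides:
  c_0 = sigma^2 (1 + theta_1 psi_1) = 4 * (1 + (-0.244)(0.496)) = 4 * 0.878976 = 3.515904
  c_1 = sigma^2 theta_1 = 4 * (-0.244) = -0.976
  c_2 = 0
Equations for k = 0 and k = 1 (AR order 1):
  gamma(0) = phi_1 gamma(1) + c_0
  gamma(1) = phi_1 gamma(0) + c_1
Substituting the second into the first: gamma(0) (1 - phi_1^2) = c_0 + phi_1 c_1, so
  gamma(0) = (c_0 + phi_1 c_1) / (1 - phi_1^2) = (3.515904 + (0.74)(-0.976)) / (1 - (0.74)^2) = 2.793664 / 0.4524 = 6.175208.
  gamma(1) = phi_1 gamma(0) + c_1 = (0.74)(6.175208) + (-0.976) = 3.593654.
Therefore gamma(1) = 3.5937 (to 4 decimal places).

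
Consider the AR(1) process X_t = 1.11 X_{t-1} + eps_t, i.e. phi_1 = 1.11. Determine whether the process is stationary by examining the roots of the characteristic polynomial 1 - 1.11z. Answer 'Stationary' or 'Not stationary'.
\text{Not stationary}

The AR(p) characteristic polynomial is P(z) = 1 - 1.11z.
Stationarity requires all roots to lie outside the unit circle, i.e. |z| > 1 for every root.
This is linear in z: 1 + (-1.11) z = 0  =>  z = -1/(-1.11) = 0.900901,  |z| = 0.900901.
Moduli of all roots: 0.9009.
All moduli strictly greater than 1? No.
Verdict: Not stationary.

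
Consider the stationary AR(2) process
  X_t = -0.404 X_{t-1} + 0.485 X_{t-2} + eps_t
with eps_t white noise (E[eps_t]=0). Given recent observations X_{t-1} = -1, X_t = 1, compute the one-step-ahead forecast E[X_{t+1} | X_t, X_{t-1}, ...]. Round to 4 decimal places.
E[X_{t+1} \mid \mathcal F_t] = -0.8890

For an AR(p) model X_t = c + sum_i phi_i X_{t-i} + eps_t, the
one-step-ahead conditional mean is
  E[X_{t+1} | X_t, ...] = c + sum_i phi_i X_{t+1-i}.
Substitute known values:
  E[X_{t+1} | ...] = (-0.404) * (1) + (0.485) * (-1)
                   = -0.8890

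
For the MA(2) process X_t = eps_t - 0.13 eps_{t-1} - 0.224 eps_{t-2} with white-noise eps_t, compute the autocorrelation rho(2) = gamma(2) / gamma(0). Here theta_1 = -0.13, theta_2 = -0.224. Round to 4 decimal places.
\rho(2) = -0.2099

For an MA(q) process with theta_0 = 1, the autocovariance is
  gamma(k) = sigma^2 * sum_{i=0..q-k} theta_i * theta_{i+k},
and rho(k) = gamma(k) / gamma(0). Sigma^2 cancels.
  numerator   = (1)*(-0.224) = -0.224.
  denominator = (1)^2 + (-0.13)^2 + (-0.224)^2 = 1.067076.
  rho(2) = -0.224 / 1.067076 = -0.2099.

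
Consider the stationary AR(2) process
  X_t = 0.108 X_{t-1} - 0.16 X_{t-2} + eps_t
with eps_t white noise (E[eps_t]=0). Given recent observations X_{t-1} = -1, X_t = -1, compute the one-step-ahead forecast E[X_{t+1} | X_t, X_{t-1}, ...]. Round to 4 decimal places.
E[X_{t+1} \mid \mathcal F_t] = 0.0520

For an AR(p) model X_t = c + sum_i phi_i X_{t-i} + eps_t, the
one-step-ahead conditional mean is
  E[X_{t+1} | X_t, ...] = c + sum_i phi_i X_{t+1-i}.
Substitute known values:
  E[X_{t+1} | ...] = (0.108) * (-1) + (-0.16) * (-1)
                   = 0.0520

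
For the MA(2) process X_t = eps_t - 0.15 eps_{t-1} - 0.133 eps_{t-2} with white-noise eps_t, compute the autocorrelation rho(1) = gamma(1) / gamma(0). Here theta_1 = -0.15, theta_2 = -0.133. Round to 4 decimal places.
\rho(1) = -0.1250

For an MA(q) process with theta_0 = 1, the autocovariance is
  gamma(k) = sigma^2 * sum_{i=0..q-k} theta_i * theta_{i+k},
and rho(k) = gamma(k) / gamma(0). Sigma^2 cancels.
  numerator   = (1)*(-0.15) + (-0.15)*(-0.133) = -0.13005.
  denominator = (1)^2 + (-0.15)^2 + (-0.133)^2 = 1.040189.
  rho(1) = -0.13005 / 1.040189 = -0.1250.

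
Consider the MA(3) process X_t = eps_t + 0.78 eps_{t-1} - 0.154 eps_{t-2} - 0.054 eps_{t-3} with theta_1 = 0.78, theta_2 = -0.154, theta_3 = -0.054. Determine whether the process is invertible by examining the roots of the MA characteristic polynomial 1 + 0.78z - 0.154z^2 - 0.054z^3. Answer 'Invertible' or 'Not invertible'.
\text{Invertible}

The MA(q) characteristic polynomial is P(z) = 1 + 0.78z - 0.154z^2 - 0.054z^3.
Invertibility requires all roots to lie outside the unit circle, i.e. |z| > 1 for every root.
Degree 3: look for a simple real root z0 first, then factor out (1 - z/z0) and solve the remaining quadratic.
Testing z0 = -5: P(-5) = 1 + (0.78)(-5) + (-0.154)(-5)^2 + (-0.054)(-5)^3
  = 1 + (-3.9) + (-3.85) + (6.75) = 0.  So z_0 = -5 is a root, |z_0| = 5.
Divide out the factor (1 + 0.2 z) = (1 - z/z0) (since 1/z0 = -0.2):
  P(z) = (1 + 0.2 z)(1 + (0.58) z + (-0.27) z^2)
  [check: z-coef 0.58 - (-0.2) = 0.78; z^2-coef -0.27 - (-0.2)(0.58) = -0.154; z^3-coef -(-0.2)(-0.27) = -0.054.]
Remaining roots from the quadratic factor 1 + (0.58) z + (-0.27) z^2:
  Set 1 + (0.58) z + (-0.27) z^2 = 0, i.e. a z^2 + b z + c = 0 with a = -0.27, b = 0.58, c = 1.
  Discriminant D = b^2 - 4ac = (0.58)^2 - 4*(-0.27)*1 = 0.3364 - (-1.08) = 1.4164.
  D >= 0, so the roots are real: z = (-b +/- sqrt(D)) / (2a) = (-0.58 +/- 1.190126) / (-0.54).
    z_1 = (-0.58 + 1.190126) / (-0.54) = -1.1299,   |z_1| = 1.1299.
    z_2 = (-0.58 - 1.190126) / (-0.54) = 3.278,   |z_2| = 3.278.
Moduli of all roots: 5.0000, 1.1299, 3.2780.
All moduli strictly greater than 1? Yes.
Verdict: Invertible.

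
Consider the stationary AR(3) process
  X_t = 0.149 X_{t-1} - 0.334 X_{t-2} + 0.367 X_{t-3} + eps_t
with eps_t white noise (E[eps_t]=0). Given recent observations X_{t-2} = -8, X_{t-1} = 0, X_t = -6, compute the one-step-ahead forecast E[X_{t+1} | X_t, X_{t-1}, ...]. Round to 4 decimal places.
E[X_{t+1} \mid \mathcal F_t] = -3.8300

For an AR(p) model X_t = c + sum_i phi_i X_{t-i} + eps_t, the
one-step-ahead conditional mean is
  E[X_{t+1} | X_t, ...] = c + sum_i phi_i X_{t+1-i}.
Substitute known values:
  E[X_{t+1} | ...] = (0.149) * (-6) + (-0.334) * (0) + (0.367) * (-8)
                   = -3.8300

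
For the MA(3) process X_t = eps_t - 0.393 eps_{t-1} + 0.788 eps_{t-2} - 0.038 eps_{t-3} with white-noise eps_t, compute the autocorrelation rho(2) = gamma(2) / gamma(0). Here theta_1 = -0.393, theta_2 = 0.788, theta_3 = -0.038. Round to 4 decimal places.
\rho(2) = 0.4519

For an MA(q) process with theta_0 = 1, the autocovariance is
  gamma(k) = sigma^2 * sum_{i=0..q-k} theta_i * theta_{i+k},
and rho(k) = gamma(k) / gamma(0). Sigma^2 cancels.
  numerator   = (1)*(0.788) + (-0.393)*(-0.038) = 0.802934.
  denominator = (1)^2 + (-0.393)^2 + (0.788)^2 + (-0.038)^2 = 1.776837.
  rho(2) = 0.802934 / 1.776837 = 0.4519.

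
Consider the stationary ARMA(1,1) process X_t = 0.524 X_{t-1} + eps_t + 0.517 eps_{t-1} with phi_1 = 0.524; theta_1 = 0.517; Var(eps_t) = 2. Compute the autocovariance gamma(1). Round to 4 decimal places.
\gamma(1) = 3.6476

Multiply the model equation by X_{t-k} and take expectations. With theta_0 = psi_0 = 1 and psi_j the MA(infinity) weights, this gives
  gamma(k) - sum_i phi_i gamma(k-i) = c_k,
  c_k = sigma^2 * sum_{j=k..q} theta_j psi_{j-k}   (c_k = 0 for k > q),
using gamma(-m) = gamma(m).
psi-weights needed (psi_j = theta_j + sum_i phi_i psi_{j-i}):
  psi_1 = theta_1 + phi_1 = 0.517 + (0.524) = 1.041
Right-hand sides:
  c_0 = sigma^2 (1 + theta_1 psi_1) = 2 * (1 + (0.517)(1.041)) = 2 * 1.538197 = 3.076394
  c_1 = sigma^2 theta_1 = 2 * (0.517) = 1.034
  c_2 = 0
Equations for k = 0 and k = 1 (AR order 1):
  gamma(0) = phi_1 gamma(1) + c_0
  gamma(1) = phi_1 gamma(0) + c_1
Substituting the second into the first: gamma(0) (1 - phi_1^2) = c_0 + phi_1 c_1, so
  gamma(0) = (c_0 + phi_1 c_1) / (1 - phi_1^2) = (3.076394 + (0.524)(1.034)) / (1 - (0.524)^2) = 3.61821 / 0.725424 = 4.987718.
  gamma(1) = phi_1 gamma(0) + c_1 = (0.524)(4.987718) + (1.034) = 3.647564.
Therefore gamma(1) = 3.6476 (to 4 decimal places).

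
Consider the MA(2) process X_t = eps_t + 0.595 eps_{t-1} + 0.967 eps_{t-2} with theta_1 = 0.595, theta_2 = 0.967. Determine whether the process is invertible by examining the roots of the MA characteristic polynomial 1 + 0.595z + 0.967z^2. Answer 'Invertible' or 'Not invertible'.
\text{Invertible}

The MA(q) characteristic polynomial is P(z) = 1 + 0.595z + 0.967z^2.
Invertibility requires all roots to lie outside the unit circle, i.e. |z| > 1 for every root.
Set 1 + (0.595) z + (0.967) z^2 = 0, i.e. a z^2 + b z + c = 0 with a = 0.967, b = 0.595, c = 1.
Discriminant D = b^2 - 4ac = (0.595)^2 - 4*(0.967)*1 = 0.354025 - (3.868) = -3.513975.
D < 0, so the roots are the complex-conjugate pair z = (-b +/- i sqrt(-D)) / (2a) = -0.3077 +/- 0.9693i.
For a conjugate pair |z|^2 = z * conj(z) = (product of roots) = c/a = 1/(0.967) = 1.034126, so |z| = sqrt(1.034126) = 1.0169 for both roots.
Moduli of all roots: 1.0169, 1.0169.
All moduli strictly greater than 1? Yes.
Verdict: Invertible.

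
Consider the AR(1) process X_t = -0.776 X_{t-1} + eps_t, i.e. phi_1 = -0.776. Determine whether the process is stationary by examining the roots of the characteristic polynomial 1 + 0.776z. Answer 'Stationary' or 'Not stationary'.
\text{Stationary}

The AR(p) characteristic polynomial is P(z) = 1 + 0.776z.
Stationarity requires all roots to lie outside the unit circle, i.e. |z| > 1 for every root.
This is linear in z: 1 + (0.776) z = 0  =>  z = -1/(0.776) = -1.28866,  |z| = 1.28866.
Moduli of all roots: 1.2887.
All moduli strictly greater than 1? Yes.
Verdict: Stationary.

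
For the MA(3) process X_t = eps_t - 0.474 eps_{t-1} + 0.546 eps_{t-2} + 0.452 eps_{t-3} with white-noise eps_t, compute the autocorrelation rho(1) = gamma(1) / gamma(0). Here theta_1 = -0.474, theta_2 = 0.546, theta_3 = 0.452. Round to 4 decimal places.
\rho(1) = -0.2814

For an MA(q) process with theta_0 = 1, the autocovariance is
  gamma(k) = sigma^2 * sum_{i=0..q-k} theta_i * theta_{i+k},
and rho(k) = gamma(k) / gamma(0). Sigma^2 cancels.
  numerator   = (1)*(-0.474) + (-0.474)*(0.546) + (0.546)*(0.452) = -0.486012.
  denominator = (1)^2 + (-0.474)^2 + (0.546)^2 + (0.452)^2 = 1.727096.
  rho(1) = -0.486012 / 1.727096 = -0.2814.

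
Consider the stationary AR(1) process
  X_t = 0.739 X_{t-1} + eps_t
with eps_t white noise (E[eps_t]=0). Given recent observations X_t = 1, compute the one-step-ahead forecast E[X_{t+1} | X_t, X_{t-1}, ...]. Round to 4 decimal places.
E[X_{t+1} \mid \mathcal F_t] = 0.7390

For an AR(p) model X_t = c + sum_i phi_i X_{t-i} + eps_t, the
one-step-ahead conditional mean is
  E[X_{t+1} | X_t, ...] = c + sum_i phi_i X_{t+1-i}.
Substitute known values:
  E[X_{t+1} | ...] = (0.739) * (1)
                   = 0.7390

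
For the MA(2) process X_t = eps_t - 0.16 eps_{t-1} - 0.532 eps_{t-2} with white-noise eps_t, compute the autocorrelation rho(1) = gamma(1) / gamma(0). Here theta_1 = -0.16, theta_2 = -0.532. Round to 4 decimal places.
\rho(1) = -0.0572

For an MA(q) process with theta_0 = 1, the autocovariance is
  gamma(k) = sigma^2 * sum_{i=0..q-k} theta_i * theta_{i+k},
and rho(k) = gamma(k) / gamma(0). Sigma^2 cancels.
  numerator   = (1)*(-0.16) + (-0.16)*(-0.532) = -0.07488.
  denominator = (1)^2 + (-0.16)^2 + (-0.532)^2 = 1.308624.
  rho(1) = -0.07488 / 1.308624 = -0.0572.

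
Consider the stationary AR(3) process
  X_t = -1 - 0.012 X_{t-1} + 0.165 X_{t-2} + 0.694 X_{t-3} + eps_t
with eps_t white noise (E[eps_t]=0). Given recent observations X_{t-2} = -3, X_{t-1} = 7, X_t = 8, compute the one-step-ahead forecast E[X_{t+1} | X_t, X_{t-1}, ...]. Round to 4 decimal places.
E[X_{t+1} \mid \mathcal F_t] = -2.0230

For an AR(p) model X_t = c + sum_i phi_i X_{t-i} + eps_t, the
one-step-ahead conditional mean is
  E[X_{t+1} | X_t, ...] = c + sum_i phi_i X_{t+1-i}.
Substitute known values:
  E[X_{t+1} | ...] = -1 + (-0.012) * (8) + (0.165) * (7) + (0.694) * (-3)
                   = -2.0230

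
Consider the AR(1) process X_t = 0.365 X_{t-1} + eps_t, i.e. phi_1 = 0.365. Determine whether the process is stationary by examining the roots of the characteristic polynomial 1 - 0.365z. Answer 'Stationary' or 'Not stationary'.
\text{Stationary}

The AR(p) characteristic polynomial is P(z) = 1 - 0.365z.
Stationarity requires all roots to lie outside the unit circle, i.e. |z| > 1 for every root.
This is linear in z: 1 + (-0.365) z = 0  =>  z = -1/(-0.365) = 2.739726,  |z| = 2.739726.
Moduli of all roots: 2.7397.
All moduli strictly greater than 1? Yes.
Verdict: Stationary.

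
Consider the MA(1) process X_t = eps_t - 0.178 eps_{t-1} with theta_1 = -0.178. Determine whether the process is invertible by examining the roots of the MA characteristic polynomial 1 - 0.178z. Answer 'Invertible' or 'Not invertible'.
\text{Invertible}

The MA(q) characteristic polynomial is P(z) = 1 - 0.178z.
Invertibility requires all roots to lie outside the unit circle, i.e. |z| > 1 for every root.
This is linear in z: 1 + (-0.178) z = 0  =>  z = -1/(-0.178) = 5.617978,  |z| = 5.617978.
Moduli of all roots: 5.6180.
All moduli strictly greater than 1? Yes.
Verdict: Invertible.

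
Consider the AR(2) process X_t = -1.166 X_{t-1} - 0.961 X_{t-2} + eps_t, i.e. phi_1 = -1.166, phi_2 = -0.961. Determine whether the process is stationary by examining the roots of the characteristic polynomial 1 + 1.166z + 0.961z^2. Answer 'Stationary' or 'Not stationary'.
\text{Stationary}

The AR(p) characteristic polynomial is P(z) = 1 + 1.166z + 0.961z^2.
Stationarity requires all roots to lie outside the unit circle, i.e. |z| > 1 for every root.
Set 1 + (1.166) z + (0.961) z^2 = 0, i.e. a z^2 + b z + c = 0 with a = 0.961, b = 1.166, c = 1.
Discriminant D = b^2 - 4ac = (1.166)^2 - 4*(0.961)*1 = 1.359556 - (3.844) = -2.484444.
D < 0, so the roots are the complex-conjugate pair z = (-b +/- i sqrt(-D)) / (2a) = -0.6067 +/- 0.8201i.
For a conjugate pair |z|^2 = z * conj(z) = (product of roots) = c/a = 1/(0.961) = 1.040583, so |z| = sqrt(1.040583) = 1.0201 for both roots.
Moduli of all roots: 1.0201, 1.0201.
All moduli strictly greater than 1? Yes.
Verdict: Stationary.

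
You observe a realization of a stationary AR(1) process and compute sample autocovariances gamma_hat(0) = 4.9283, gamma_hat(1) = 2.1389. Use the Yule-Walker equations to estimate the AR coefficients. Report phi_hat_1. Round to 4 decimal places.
\hat\phi_{1} = 0.4340

The Yule-Walker equations for an AR(p) process read, in matrix form,
  Gamma_p phi = r_p,   with   (Gamma_p)_{ij} = gamma(|i - j|),
                       (r_p)_i = gamma(i),   i,j = 1..p.
Substitute the sample gammas (Toeplitz matrix and right-hand side of size 1):
  Gamma_p = [[4.9283]]
  r_p     = [2.1389]
With p = 1 this is the single equation gamma(0) phi_1 = gamma(1):
  phi_hat_1 = gamma(1) / gamma(0) = 2.1389 / 4.9283 = 0.4340.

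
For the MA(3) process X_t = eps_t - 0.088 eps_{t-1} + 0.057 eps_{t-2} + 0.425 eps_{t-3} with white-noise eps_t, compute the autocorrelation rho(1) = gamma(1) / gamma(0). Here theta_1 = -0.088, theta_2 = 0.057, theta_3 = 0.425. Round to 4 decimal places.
\rho(1) = -0.0577

For an MA(q) process with theta_0 = 1, the autocovariance is
  gamma(k) = sigma^2 * sum_{i=0..q-k} theta_i * theta_{i+k},
and rho(k) = gamma(k) / gamma(0). Sigma^2 cancels.
  numerator   = (1)*(-0.088) + (-0.088)*(0.057) + (0.057)*(0.425) = -0.068791.
  denominator = (1)^2 + (-0.088)^2 + (0.057)^2 + (0.425)^2 = 1.191618.
  rho(1) = -0.068791 / 1.191618 = -0.0577.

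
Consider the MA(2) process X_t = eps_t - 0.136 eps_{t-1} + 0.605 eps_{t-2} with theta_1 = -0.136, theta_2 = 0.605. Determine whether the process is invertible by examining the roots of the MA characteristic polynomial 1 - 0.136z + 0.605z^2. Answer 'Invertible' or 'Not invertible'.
\text{Invertible}

The MA(q) characteristic polynomial is P(z) = 1 - 0.136z + 0.605z^2.
Invertibility requires all roots to lie outside the unit circle, i.e. |z| > 1 for every root.
Set 1 + (-0.136) z + (0.605) z^2 = 0, i.e. a z^2 + b z + c = 0 with a = 0.605, b = -0.136, c = 1.
Discriminant D = b^2 - 4ac = (-0.136)^2 - 4*(0.605)*1 = 0.018496 - (2.42) = -2.401504.
D < 0, so the roots are the complex-conjugate pair z = (-b +/- i sqrt(-D)) / (2a) = 0.1124 +/- 1.2807i.
For a conjugate pair |z|^2 = z * conj(z) = (product of roots) = c/a = 1/(0.605) = 1.652893, so |z| = sqrt(1.652893) = 1.2856 for both roots.
Moduli of all roots: 1.2856, 1.2856.
All moduli strictly greater than 1? Yes.
Verdict: Invertible.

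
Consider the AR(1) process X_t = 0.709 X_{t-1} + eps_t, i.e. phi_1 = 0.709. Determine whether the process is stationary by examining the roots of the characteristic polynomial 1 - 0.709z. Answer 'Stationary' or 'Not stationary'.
\text{Stationary}

The AR(p) characteristic polynomial is P(z) = 1 - 0.709z.
Stationarity requires all roots to lie outside the unit circle, i.e. |z| > 1 for every root.
This is linear in z: 1 + (-0.709) z = 0  =>  z = -1/(-0.709) = 1.410437,  |z| = 1.410437.
Moduli of all roots: 1.4104.
All moduli strictly greater than 1? Yes.
Verdict: Stationary.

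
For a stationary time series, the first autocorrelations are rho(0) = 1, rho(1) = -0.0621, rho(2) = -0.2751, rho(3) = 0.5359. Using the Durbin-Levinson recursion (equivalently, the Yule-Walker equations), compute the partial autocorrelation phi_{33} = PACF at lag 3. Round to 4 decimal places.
\phi_{33} = 0.5410

The PACF at lag k is phi_{kk}, the last component of the solution
to the Yule-Walker system G_k phi = r_k where
  (G_k)_{ij} = rho(|i - j|), (r_k)_i = rho(i), i,j = 1..k.
Equivalently, Durbin-Levinson gives phi_{kk} iteratively:
  phi_{11} = rho(1)
  phi_{kk} = [rho(k) - sum_{j=1..k-1} phi_{k-1,j} rho(k-j)]
            / [1 - sum_{j=1..k-1} phi_{k-1,j} rho(j)],
  phi_{k,j} = phi_{k-1,j} - phi_{kk} phi_{k-1,k-j},  j = 1..k-1.
Step k = 1:
  phi_11 = rho(1) = -0.0621.
Step k = 2:
  phi_22 = [rho(2) - phi_11 rho(1)] / [1 - phi_11 rho(1)] = [-0.2751 - (-0.0621)(-0.0621)] / [1 - (-0.0621)(-0.0621)]
         = -0.27895641 / 0.99614359 = -0.280036.
  Update: phi_21 = phi_11 - phi_22 phi_11 = -0.0621 - (-0.280036)(-0.0621) = -0.07949.
Step k = 3:
  phi_33 = [rho(3) - phi_21 rho(2) - phi_22 rho(1)] / [1 - phi_21 rho(1) - phi_22 rho(2)]
    numerator   = 0.5359 - (-0.07949)(-0.2751) - (-0.280036)(-0.0621) = 0.49664197
    denominator = 1 - (-0.07949)(-0.0621) - (-0.280036)(-0.2751) = 0.91802566
  phi_33 = 0.49664197 / 0.91802566 = 0.541.
Therefore phi_{33} = 0.5410.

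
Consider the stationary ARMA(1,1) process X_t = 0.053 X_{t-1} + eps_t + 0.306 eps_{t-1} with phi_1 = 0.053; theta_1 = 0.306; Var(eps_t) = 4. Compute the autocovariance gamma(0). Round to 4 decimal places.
\gamma(0) = 4.5170

Multiply the model equation by X_{t-k} and take expectations. With theta_0 = psi_0 = 1 and psi_j the MA(infinity) weights, this gives
  gamma(k) - sum_i phi_i gamma(k-i) = c_k,
  c_k = sigma^2 * sum_{j=k..q} theta_j psi_{j-k}   (c_k = 0 for k > q),
using gamma(-m) = gamma(m).
psi-weights needed (psi_j = theta_j + sum_i phi_i psi_{j-i}):
  psi_1 = theta_1 + phi_1 = 0.306 + (0.053) = 0.359
Right-hand sides:
  c_0 = sigma^2 (1 + theta_1 psi_1) = 4 * (1 + (0.306)(0.359)) = 4 * 1.109854 = 4.439416
  c_1 = sigma^2 theta_1 = 4 * (0.306) = 1.224
  c_2 = 0
Equations for k = 0 and k = 1 (AR order 1):
  gamma(0) = phi_1 gamma(1) + c_0
  gamma(1) = phi_1 gamma(0) + c_1
Substituting the second into the first: gamma(0) (1 - phi_1^2) = c_0 + phi_1 c_1, so
  gamma(0) = (c_0 + phi_1 c_1) / (1 - phi_1^2) = (4.439416 + (0.053)(1.224)) / (1 - (0.053)^2) = 4.504288 / 0.997191 = 4.516976.
Therefore gamma(0) = 4.5170 (to 4 decimal places).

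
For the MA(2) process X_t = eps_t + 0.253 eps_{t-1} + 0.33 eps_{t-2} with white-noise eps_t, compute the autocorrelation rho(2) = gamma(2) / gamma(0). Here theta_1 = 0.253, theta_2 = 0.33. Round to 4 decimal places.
\rho(2) = 0.2814

For an MA(q) process with theta_0 = 1, the autocovariance is
  gamma(k) = sigma^2 * sum_{i=0..q-k} theta_i * theta_{i+k},
and rho(k) = gamma(k) / gamma(0). Sigma^2 cancels.
  numerator   = (1)*(0.33) = 0.33.
  denominator = (1)^2 + (0.253)^2 + (0.33)^2 = 1.172909.
  rho(2) = 0.33 / 1.172909 = 0.2814.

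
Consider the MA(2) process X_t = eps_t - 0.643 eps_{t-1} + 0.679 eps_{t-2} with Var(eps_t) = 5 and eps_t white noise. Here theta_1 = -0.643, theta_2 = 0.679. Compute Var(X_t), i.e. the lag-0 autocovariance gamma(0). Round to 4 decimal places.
\gamma(0) = 9.3725

For an MA(q) process X_t = eps_t + sum_i theta_i eps_{t-i} with
Var(eps_t) = sigma^2, the variance is
  gamma(0) = sigma^2 * (1 + sum_i theta_i^2).
  sum_i theta_i^2 = (-0.643)^2 + (0.679)^2 = 0.413449 + 0.461041 = 0.87449.
  gamma(0) = 5 * (1 + 0.87449) = 5 * 1.87449 = 9.37245, which rounds to 9.3725.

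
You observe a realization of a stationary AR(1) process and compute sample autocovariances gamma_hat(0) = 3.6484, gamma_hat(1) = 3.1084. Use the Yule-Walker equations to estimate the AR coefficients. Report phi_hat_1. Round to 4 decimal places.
\hat\phi_{1} = 0.8520

The Yule-Walker equations for an AR(p) process read, in matrix form,
  Gamma_p phi = r_p,   with   (Gamma_p)_{ij} = gamma(|i - j|),
                       (r_p)_i = gamma(i),   i,j = 1..p.
Substitute the sample gammas (Toeplitz matrix and right-hand side of size 1):
  Gamma_p = [[3.6484]]
  r_p     = [3.1084]
With p = 1 this is the single equation gamma(0) phi_1 = gamma(1):
  phi_hat_1 = gamma(1) / gamma(0) = 3.1084 / 3.6484 = 0.8520.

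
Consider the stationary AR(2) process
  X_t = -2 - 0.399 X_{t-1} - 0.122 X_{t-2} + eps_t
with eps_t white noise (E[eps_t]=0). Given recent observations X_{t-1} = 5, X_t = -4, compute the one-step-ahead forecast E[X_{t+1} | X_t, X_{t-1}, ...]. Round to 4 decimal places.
E[X_{t+1} \mid \mathcal F_t] = -1.0140

For an AR(p) model X_t = c + sum_i phi_i X_{t-i} + eps_t, the
one-step-ahead conditional mean is
  E[X_{t+1} | X_t, ...] = c + sum_i phi_i X_{t+1-i}.
Substitute known values:
  E[X_{t+1} | ...] = -2 + (-0.399) * (-4) + (-0.122) * (5)
                   = -1.0140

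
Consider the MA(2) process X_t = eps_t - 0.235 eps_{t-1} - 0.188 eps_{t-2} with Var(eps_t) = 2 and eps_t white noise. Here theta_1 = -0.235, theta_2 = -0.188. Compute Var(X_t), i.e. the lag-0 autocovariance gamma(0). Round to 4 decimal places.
\gamma(0) = 2.1811

For an MA(q) process X_t = eps_t + sum_i theta_i eps_{t-i} with
Var(eps_t) = sigma^2, the variance is
  gamma(0) = sigma^2 * (1 + sum_i theta_i^2).
  sum_i theta_i^2 = (-0.235)^2 + (-0.188)^2 = 0.055225 + 0.035344 = 0.090569.
  gamma(0) = 2 * (1 + 0.090569) = 2 * 1.090569 = 2.181138, which rounds to 2.1811.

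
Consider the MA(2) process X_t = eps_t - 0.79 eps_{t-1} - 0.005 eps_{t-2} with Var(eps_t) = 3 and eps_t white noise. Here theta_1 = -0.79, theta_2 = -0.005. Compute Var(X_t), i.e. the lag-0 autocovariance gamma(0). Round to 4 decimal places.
\gamma(0) = 4.8724

For an MA(q) process X_t = eps_t + sum_i theta_i eps_{t-i} with
Var(eps_t) = sigma^2, the variance is
  gamma(0) = sigma^2 * (1 + sum_i theta_i^2).
  sum_i theta_i^2 = (-0.79)^2 + (-0.005)^2 = 0.6241 + 0.000025 = 0.624125.
  gamma(0) = 3 * (1 + 0.624125) = 3 * 1.624125 = 4.872375, which rounds to 4.8724.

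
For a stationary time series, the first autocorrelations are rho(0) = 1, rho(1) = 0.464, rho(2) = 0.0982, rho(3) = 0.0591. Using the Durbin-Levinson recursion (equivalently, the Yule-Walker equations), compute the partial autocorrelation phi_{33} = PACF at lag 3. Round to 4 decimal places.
\phi_{33} = 0.0990

The PACF at lag k is phi_{kk}, the last component of the solution
to the Yule-Walker system G_k phi = r_k where
  (G_k)_{ij} = rho(|i - j|), (r_k)_i = rho(i), i,j = 1..k.
Equivalently, Durbin-Levinson gives phi_{kk} iteratively:
  phi_{11} = rho(1)
  phi_{kk} = [rho(k) - sum_{j=1..k-1} phi_{k-1,j} rho(k-j)]
            / [1 - sum_{j=1..k-1} phi_{k-1,j} rho(j)],
  phi_{k,j} = phi_{k-1,j} - phi_{kk} phi_{k-1,k-j},  j = 1..k-1.
Step k = 1:
  phi_11 = rho(1) = 0.464.
Step k = 2:
  phi_22 = [rho(2) - phi_11 rho(1)] / [1 - phi_11 rho(1)] = [0.0982 - (0.464)(0.464)] / [1 - (0.464)(0.464)]
         = -0.117096 / 0.784704 = -0.149223.
  Update: phi_21 = phi_11 - phi_22 phi_11 = 0.464 - (-0.149223)(0.464) = 0.53324.
Step k = 3:
  phi_33 = [rho(3) - phi_21 rho(2) - phi_22 rho(1)] / [1 - phi_21 rho(1) - phi_22 rho(2)]
    numerator   = 0.0591 - (0.53324)(0.0982) - (-0.149223)(0.464) = 0.07597542
    denominator = 1 - (0.53324)(0.464) - (-0.149223)(0.0982) = 0.76723057
  phi_33 = 0.07597542 / 0.76723057 = 0.099.
Therefore phi_{33} = 0.0990.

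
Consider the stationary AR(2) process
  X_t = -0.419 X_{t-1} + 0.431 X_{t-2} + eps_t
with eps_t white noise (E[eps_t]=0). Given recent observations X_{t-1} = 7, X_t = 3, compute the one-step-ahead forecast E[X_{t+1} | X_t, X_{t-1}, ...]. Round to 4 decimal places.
E[X_{t+1} \mid \mathcal F_t] = 1.7600

For an AR(p) model X_t = c + sum_i phi_i X_{t-i} + eps_t, the
one-step-ahead conditional mean is
  E[X_{t+1} | X_t, ...] = c + sum_i phi_i X_{t+1-i}.
Substitute known values:
  E[X_{t+1} | ...] = (-0.419) * (3) + (0.431) * (7)
                   = 1.7600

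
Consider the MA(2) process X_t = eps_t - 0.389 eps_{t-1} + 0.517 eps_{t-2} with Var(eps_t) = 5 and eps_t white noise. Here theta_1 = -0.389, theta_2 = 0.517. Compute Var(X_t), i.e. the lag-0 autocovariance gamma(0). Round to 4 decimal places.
\gamma(0) = 7.0931

For an MA(q) process X_t = eps_t + sum_i theta_i eps_{t-i} with
Var(eps_t) = sigma^2, the variance is
  gamma(0) = sigma^2 * (1 + sum_i theta_i^2).
  sum_i theta_i^2 = (-0.389)^2 + (0.517)^2 = 0.151321 + 0.267289 = 0.41861.
  gamma(0) = 5 * (1 + 0.41861) = 5 * 1.41861 = 7.09305, which rounds to 7.0931.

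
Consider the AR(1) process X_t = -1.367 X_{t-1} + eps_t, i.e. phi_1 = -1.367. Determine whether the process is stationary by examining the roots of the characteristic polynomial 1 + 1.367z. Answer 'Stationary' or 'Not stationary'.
\text{Not stationary}

The AR(p) characteristic polynomial is P(z) = 1 + 1.367z.
Stationarity requires all roots to lie outside the unit circle, i.e. |z| > 1 for every root.
This is linear in z: 1 + (1.367) z = 0  =>  z = -1/(1.367) = -0.731529,  |z| = 0.731529.
Moduli of all roots: 0.7315.
All moduli strictly greater than 1? No.
Verdict: Not stationary.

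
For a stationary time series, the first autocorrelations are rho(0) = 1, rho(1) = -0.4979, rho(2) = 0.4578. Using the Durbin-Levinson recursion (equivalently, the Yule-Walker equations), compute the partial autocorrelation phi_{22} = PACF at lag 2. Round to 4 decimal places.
\phi_{22} = 0.2791

The PACF at lag k is phi_{kk}, the last component of the solution
to the Yule-Walker system G_k phi = r_k where
  (G_k)_{ij} = rho(|i - j|), (r_k)_i = rho(i), i,j = 1..k.
Equivalently, Durbin-Levinson gives phi_{kk} iteratively:
  phi_{11} = rho(1)
  phi_{kk} = [rho(k) - sum_{j=1..k-1} phi_{k-1,j} rho(k-j)]
            / [1 - sum_{j=1..k-1} phi_{k-1,j} rho(j)],
  phi_{k,j} = phi_{k-1,j} - phi_{kk} phi_{k-1,k-j},  j = 1..k-1.
Step k = 1:
  phi_11 = rho(1) = -0.4979.
Step k = 2:
  phi_22 = [rho(2) - phi_11 rho(1)] / [1 - phi_11 rho(1)] = [0.4578 - (-0.4979)(-0.4979)] / [1 - (-0.4979)(-0.4979)]
         = 0.20989559 / 0.75209559 = 0.2791.
Therefore phi_{22} = 0.2791.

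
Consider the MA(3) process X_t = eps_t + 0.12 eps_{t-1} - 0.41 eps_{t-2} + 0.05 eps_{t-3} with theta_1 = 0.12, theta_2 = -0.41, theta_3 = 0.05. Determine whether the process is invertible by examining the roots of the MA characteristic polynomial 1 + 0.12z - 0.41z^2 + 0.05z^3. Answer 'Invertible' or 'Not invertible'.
\text{Invertible}

The MA(q) characteristic polynomial is P(z) = 1 + 0.12z - 0.41z^2 + 0.05z^3.
Invertibility requires all roots to lie outside the unit circle, i.e. |z| > 1 for every root.
Degree 3: look for a simple real root z0 first, then factor out (1 - z/z0) and solve the remaining quadratic.
Testing z0 = 2: P(2) = 1 + (0.12)(2) + (-0.41)(2)^2 + (0.05)(2)^3
  = 1 + (0.24) + (-1.64) + (0.4) = 0.  So z_0 = 2 is a root, |z_0| = 2.
Divide out the factor (1 - 0.5 z) = (1 - z/z0) (since 1/z0 = 0.5):
  P(z) = (1 - 0.5 z)(1 + (0.62) z + (-0.1) z^2)
  [check: z-coef 0.62 - (0.5) = 0.12; z^2-coef -0.1 - (0.5)(0.62) = -0.41; z^3-coef -(0.5)(-0.1) = 0.05.]
Remaining roots from the quadratic factor 1 + (0.62) z + (-0.1) z^2:
  Set 1 + (0.62) z + (-0.1) z^2 = 0, i.e. a z^2 + b z + c = 0 with a = -0.1, b = 0.62, c = 1.
  Discriminant D = b^2 - 4ac = (0.62)^2 - 4*(-0.1)*1 = 0.3844 - (-0.4) = 0.7844.
  D >= 0, so the roots are real: z = (-b +/- sqrt(D)) / (2a) = (-0.62 +/- 0.885664) / (-0.2).
    z_1 = (-0.62 + 0.885664) / (-0.2) = -1.3283,   |z_1| = 1.3283.
    z_2 = (-0.62 - 0.885664) / (-0.2) = 7.5283,   |z_2| = 7.5283.
Moduli of all roots: 2.0000, 1.3283, 7.5283.
All moduli strictly greater than 1? Yes.
Verdict: Invertible.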